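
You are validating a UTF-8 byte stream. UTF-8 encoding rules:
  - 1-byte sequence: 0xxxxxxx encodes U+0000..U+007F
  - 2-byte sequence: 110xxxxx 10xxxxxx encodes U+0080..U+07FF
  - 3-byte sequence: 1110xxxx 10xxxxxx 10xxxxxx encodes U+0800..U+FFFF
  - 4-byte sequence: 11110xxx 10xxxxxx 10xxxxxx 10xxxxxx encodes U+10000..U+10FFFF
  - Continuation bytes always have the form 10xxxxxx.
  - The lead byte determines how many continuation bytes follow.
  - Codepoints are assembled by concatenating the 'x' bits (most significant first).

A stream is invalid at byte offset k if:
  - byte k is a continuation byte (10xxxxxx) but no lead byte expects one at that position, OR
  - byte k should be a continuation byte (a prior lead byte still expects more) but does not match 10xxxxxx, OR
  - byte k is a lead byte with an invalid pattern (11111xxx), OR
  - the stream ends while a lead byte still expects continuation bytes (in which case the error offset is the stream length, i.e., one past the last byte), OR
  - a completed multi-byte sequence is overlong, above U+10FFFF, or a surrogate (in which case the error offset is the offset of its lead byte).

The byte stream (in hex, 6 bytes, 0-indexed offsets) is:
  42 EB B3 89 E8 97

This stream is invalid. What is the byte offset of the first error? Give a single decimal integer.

Answer: 6

Derivation:
Byte[0]=42: 1-byte ASCII. cp=U+0042
Byte[1]=EB: 3-byte lead, need 2 cont bytes. acc=0xB
Byte[2]=B3: continuation. acc=(acc<<6)|0x33=0x2F3
Byte[3]=89: continuation. acc=(acc<<6)|0x09=0xBCC9
Completed: cp=U+BCC9 (starts at byte 1)
Byte[4]=E8: 3-byte lead, need 2 cont bytes. acc=0x8
Byte[5]=97: continuation. acc=(acc<<6)|0x17=0x217
Byte[6]: stream ended, expected continuation. INVALID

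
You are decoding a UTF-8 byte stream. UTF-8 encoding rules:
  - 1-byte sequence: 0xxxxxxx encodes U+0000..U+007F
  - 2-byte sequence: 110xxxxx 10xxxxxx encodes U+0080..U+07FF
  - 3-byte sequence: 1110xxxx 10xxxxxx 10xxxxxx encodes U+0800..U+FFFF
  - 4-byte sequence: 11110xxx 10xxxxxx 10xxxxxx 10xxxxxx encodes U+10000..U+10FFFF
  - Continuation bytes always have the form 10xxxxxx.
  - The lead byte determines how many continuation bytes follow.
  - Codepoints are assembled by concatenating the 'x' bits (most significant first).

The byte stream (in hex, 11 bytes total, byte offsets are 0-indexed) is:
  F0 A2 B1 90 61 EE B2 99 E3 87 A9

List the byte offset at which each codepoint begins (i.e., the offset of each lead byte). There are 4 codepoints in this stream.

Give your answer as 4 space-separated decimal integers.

Answer: 0 4 5 8

Derivation:
Byte[0]=F0: 4-byte lead, need 3 cont bytes. acc=0x0
Byte[1]=A2: continuation. acc=(acc<<6)|0x22=0x22
Byte[2]=B1: continuation. acc=(acc<<6)|0x31=0x8B1
Byte[3]=90: continuation. acc=(acc<<6)|0x10=0x22C50
Completed: cp=U+22C50 (starts at byte 0)
Byte[4]=61: 1-byte ASCII. cp=U+0061
Byte[5]=EE: 3-byte lead, need 2 cont bytes. acc=0xE
Byte[6]=B2: continuation. acc=(acc<<6)|0x32=0x3B2
Byte[7]=99: continuation. acc=(acc<<6)|0x19=0xEC99
Completed: cp=U+EC99 (starts at byte 5)
Byte[8]=E3: 3-byte lead, need 2 cont bytes. acc=0x3
Byte[9]=87: continuation. acc=(acc<<6)|0x07=0xC7
Byte[10]=A9: continuation. acc=(acc<<6)|0x29=0x31E9
Completed: cp=U+31E9 (starts at byte 8)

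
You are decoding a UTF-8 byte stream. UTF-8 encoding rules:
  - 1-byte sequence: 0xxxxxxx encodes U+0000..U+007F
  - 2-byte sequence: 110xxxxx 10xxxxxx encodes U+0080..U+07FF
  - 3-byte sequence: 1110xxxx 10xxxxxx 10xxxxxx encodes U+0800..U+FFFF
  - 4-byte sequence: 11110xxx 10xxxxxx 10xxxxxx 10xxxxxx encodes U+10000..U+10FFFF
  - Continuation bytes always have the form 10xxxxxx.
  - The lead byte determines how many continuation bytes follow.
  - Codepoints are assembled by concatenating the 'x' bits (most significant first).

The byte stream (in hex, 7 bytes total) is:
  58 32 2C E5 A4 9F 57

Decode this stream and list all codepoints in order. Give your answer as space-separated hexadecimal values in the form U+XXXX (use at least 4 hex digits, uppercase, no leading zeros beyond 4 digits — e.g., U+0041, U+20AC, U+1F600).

Answer: U+0058 U+0032 U+002C U+591F U+0057

Derivation:
Byte[0]=58: 1-byte ASCII. cp=U+0058
Byte[1]=32: 1-byte ASCII. cp=U+0032
Byte[2]=2C: 1-byte ASCII. cp=U+002C
Byte[3]=E5: 3-byte lead, need 2 cont bytes. acc=0x5
Byte[4]=A4: continuation. acc=(acc<<6)|0x24=0x164
Byte[5]=9F: continuation. acc=(acc<<6)|0x1F=0x591F
Completed: cp=U+591F (starts at byte 3)
Byte[6]=57: 1-byte ASCII. cp=U+0057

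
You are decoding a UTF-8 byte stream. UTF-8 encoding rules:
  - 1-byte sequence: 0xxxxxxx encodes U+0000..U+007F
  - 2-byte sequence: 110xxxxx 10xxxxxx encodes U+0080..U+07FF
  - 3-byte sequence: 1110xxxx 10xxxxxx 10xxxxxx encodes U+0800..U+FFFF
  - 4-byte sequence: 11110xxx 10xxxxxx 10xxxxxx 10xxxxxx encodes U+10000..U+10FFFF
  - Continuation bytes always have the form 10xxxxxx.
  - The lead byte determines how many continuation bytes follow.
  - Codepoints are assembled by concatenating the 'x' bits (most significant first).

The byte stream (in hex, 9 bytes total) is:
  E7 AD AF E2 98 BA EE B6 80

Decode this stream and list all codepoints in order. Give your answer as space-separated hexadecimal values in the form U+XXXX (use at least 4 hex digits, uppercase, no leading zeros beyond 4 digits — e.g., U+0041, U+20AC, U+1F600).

Answer: U+7B6F U+263A U+ED80

Derivation:
Byte[0]=E7: 3-byte lead, need 2 cont bytes. acc=0x7
Byte[1]=AD: continuation. acc=(acc<<6)|0x2D=0x1ED
Byte[2]=AF: continuation. acc=(acc<<6)|0x2F=0x7B6F
Completed: cp=U+7B6F (starts at byte 0)
Byte[3]=E2: 3-byte lead, need 2 cont bytes. acc=0x2
Byte[4]=98: continuation. acc=(acc<<6)|0x18=0x98
Byte[5]=BA: continuation. acc=(acc<<6)|0x3A=0x263A
Completed: cp=U+263A (starts at byte 3)
Byte[6]=EE: 3-byte lead, need 2 cont bytes. acc=0xE
Byte[7]=B6: continuation. acc=(acc<<6)|0x36=0x3B6
Byte[8]=80: continuation. acc=(acc<<6)|0x00=0xED80
Completed: cp=U+ED80 (starts at byte 6)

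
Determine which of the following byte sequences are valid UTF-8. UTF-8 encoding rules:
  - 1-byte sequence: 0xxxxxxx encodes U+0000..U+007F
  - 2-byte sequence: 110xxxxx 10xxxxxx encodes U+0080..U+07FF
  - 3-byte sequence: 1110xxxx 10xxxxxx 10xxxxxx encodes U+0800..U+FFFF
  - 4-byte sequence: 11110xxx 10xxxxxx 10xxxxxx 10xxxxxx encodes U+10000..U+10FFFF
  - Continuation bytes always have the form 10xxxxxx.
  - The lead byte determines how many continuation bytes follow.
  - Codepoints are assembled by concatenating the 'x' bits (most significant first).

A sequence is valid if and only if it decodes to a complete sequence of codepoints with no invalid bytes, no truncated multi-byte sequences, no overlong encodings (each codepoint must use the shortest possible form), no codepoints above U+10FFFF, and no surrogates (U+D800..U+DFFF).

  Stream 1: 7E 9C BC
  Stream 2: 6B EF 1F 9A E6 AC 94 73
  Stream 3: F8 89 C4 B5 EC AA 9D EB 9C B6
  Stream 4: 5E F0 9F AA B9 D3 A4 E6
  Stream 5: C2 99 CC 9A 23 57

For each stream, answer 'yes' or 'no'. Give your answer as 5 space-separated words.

Answer: no no no no yes

Derivation:
Stream 1: error at byte offset 1. INVALID
Stream 2: error at byte offset 2. INVALID
Stream 3: error at byte offset 0. INVALID
Stream 4: error at byte offset 8. INVALID
Stream 5: decodes cleanly. VALID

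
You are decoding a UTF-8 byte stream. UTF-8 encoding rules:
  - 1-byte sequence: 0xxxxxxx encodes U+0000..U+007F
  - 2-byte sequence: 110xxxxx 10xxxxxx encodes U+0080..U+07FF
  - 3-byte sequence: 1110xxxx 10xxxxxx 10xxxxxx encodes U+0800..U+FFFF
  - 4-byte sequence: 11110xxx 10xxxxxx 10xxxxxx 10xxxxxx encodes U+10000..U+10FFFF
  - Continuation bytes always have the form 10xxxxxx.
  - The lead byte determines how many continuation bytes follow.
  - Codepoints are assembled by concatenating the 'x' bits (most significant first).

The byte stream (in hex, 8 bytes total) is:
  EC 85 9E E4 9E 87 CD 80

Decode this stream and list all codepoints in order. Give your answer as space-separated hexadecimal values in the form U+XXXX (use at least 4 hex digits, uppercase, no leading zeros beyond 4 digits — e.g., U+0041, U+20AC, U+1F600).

Answer: U+C15E U+4787 U+0340

Derivation:
Byte[0]=EC: 3-byte lead, need 2 cont bytes. acc=0xC
Byte[1]=85: continuation. acc=(acc<<6)|0x05=0x305
Byte[2]=9E: continuation. acc=(acc<<6)|0x1E=0xC15E
Completed: cp=U+C15E (starts at byte 0)
Byte[3]=E4: 3-byte lead, need 2 cont bytes. acc=0x4
Byte[4]=9E: continuation. acc=(acc<<6)|0x1E=0x11E
Byte[5]=87: continuation. acc=(acc<<6)|0x07=0x4787
Completed: cp=U+4787 (starts at byte 3)
Byte[6]=CD: 2-byte lead, need 1 cont bytes. acc=0xD
Byte[7]=80: continuation. acc=(acc<<6)|0x00=0x340
Completed: cp=U+0340 (starts at byte 6)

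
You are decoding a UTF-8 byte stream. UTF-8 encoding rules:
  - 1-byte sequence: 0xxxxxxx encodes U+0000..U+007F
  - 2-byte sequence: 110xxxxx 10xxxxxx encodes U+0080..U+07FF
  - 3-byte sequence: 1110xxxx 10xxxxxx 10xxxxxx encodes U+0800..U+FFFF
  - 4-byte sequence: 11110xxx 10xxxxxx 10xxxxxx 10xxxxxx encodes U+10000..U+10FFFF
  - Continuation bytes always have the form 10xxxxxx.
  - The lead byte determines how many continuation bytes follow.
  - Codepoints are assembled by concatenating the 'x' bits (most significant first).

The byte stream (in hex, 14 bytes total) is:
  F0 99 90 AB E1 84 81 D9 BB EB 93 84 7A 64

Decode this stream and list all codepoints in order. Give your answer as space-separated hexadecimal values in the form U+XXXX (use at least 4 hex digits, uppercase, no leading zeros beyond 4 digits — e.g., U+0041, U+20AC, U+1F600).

Byte[0]=F0: 4-byte lead, need 3 cont bytes. acc=0x0
Byte[1]=99: continuation. acc=(acc<<6)|0x19=0x19
Byte[2]=90: continuation. acc=(acc<<6)|0x10=0x650
Byte[3]=AB: continuation. acc=(acc<<6)|0x2B=0x1942B
Completed: cp=U+1942B (starts at byte 0)
Byte[4]=E1: 3-byte lead, need 2 cont bytes. acc=0x1
Byte[5]=84: continuation. acc=(acc<<6)|0x04=0x44
Byte[6]=81: continuation. acc=(acc<<6)|0x01=0x1101
Completed: cp=U+1101 (starts at byte 4)
Byte[7]=D9: 2-byte lead, need 1 cont bytes. acc=0x19
Byte[8]=BB: continuation. acc=(acc<<6)|0x3B=0x67B
Completed: cp=U+067B (starts at byte 7)
Byte[9]=EB: 3-byte lead, need 2 cont bytes. acc=0xB
Byte[10]=93: continuation. acc=(acc<<6)|0x13=0x2D3
Byte[11]=84: continuation. acc=(acc<<6)|0x04=0xB4C4
Completed: cp=U+B4C4 (starts at byte 9)
Byte[12]=7A: 1-byte ASCII. cp=U+007A
Byte[13]=64: 1-byte ASCII. cp=U+0064

Answer: U+1942B U+1101 U+067B U+B4C4 U+007A U+0064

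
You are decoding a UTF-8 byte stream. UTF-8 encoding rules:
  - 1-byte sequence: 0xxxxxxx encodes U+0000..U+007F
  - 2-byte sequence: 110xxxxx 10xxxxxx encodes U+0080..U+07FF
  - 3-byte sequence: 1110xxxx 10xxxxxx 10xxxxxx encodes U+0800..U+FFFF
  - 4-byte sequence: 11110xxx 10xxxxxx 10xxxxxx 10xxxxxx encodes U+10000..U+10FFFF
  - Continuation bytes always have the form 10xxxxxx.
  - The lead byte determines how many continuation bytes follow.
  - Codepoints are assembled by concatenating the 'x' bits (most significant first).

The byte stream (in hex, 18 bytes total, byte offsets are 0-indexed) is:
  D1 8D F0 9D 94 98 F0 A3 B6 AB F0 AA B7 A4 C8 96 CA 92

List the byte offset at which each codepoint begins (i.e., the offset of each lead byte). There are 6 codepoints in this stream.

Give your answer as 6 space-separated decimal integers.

Answer: 0 2 6 10 14 16

Derivation:
Byte[0]=D1: 2-byte lead, need 1 cont bytes. acc=0x11
Byte[1]=8D: continuation. acc=(acc<<6)|0x0D=0x44D
Completed: cp=U+044D (starts at byte 0)
Byte[2]=F0: 4-byte lead, need 3 cont bytes. acc=0x0
Byte[3]=9D: continuation. acc=(acc<<6)|0x1D=0x1D
Byte[4]=94: continuation. acc=(acc<<6)|0x14=0x754
Byte[5]=98: continuation. acc=(acc<<6)|0x18=0x1D518
Completed: cp=U+1D518 (starts at byte 2)
Byte[6]=F0: 4-byte lead, need 3 cont bytes. acc=0x0
Byte[7]=A3: continuation. acc=(acc<<6)|0x23=0x23
Byte[8]=B6: continuation. acc=(acc<<6)|0x36=0x8F6
Byte[9]=AB: continuation. acc=(acc<<6)|0x2B=0x23DAB
Completed: cp=U+23DAB (starts at byte 6)
Byte[10]=F0: 4-byte lead, need 3 cont bytes. acc=0x0
Byte[11]=AA: continuation. acc=(acc<<6)|0x2A=0x2A
Byte[12]=B7: continuation. acc=(acc<<6)|0x37=0xAB7
Byte[13]=A4: continuation. acc=(acc<<6)|0x24=0x2ADE4
Completed: cp=U+2ADE4 (starts at byte 10)
Byte[14]=C8: 2-byte lead, need 1 cont bytes. acc=0x8
Byte[15]=96: continuation. acc=(acc<<6)|0x16=0x216
Completed: cp=U+0216 (starts at byte 14)
Byte[16]=CA: 2-byte lead, need 1 cont bytes. acc=0xA
Byte[17]=92: continuation. acc=(acc<<6)|0x12=0x292
Completed: cp=U+0292 (starts at byte 16)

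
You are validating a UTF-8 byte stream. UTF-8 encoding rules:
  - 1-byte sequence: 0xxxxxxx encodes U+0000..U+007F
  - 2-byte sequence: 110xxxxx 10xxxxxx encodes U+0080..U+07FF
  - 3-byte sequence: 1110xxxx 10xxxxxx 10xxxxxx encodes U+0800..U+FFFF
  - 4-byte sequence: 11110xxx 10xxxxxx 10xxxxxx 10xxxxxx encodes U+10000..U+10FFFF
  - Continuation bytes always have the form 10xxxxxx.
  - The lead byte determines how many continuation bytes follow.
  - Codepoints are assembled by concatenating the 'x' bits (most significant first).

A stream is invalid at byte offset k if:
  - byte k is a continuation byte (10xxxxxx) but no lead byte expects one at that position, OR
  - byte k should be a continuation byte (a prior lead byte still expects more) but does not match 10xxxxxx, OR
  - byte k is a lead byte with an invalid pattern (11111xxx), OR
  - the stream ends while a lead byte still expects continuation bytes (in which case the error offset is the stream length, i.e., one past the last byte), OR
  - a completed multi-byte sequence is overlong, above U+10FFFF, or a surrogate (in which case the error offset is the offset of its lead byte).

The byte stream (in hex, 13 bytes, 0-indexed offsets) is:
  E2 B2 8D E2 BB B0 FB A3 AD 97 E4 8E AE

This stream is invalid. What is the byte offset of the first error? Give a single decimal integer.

Byte[0]=E2: 3-byte lead, need 2 cont bytes. acc=0x2
Byte[1]=B2: continuation. acc=(acc<<6)|0x32=0xB2
Byte[2]=8D: continuation. acc=(acc<<6)|0x0D=0x2C8D
Completed: cp=U+2C8D (starts at byte 0)
Byte[3]=E2: 3-byte lead, need 2 cont bytes. acc=0x2
Byte[4]=BB: continuation. acc=(acc<<6)|0x3B=0xBB
Byte[5]=B0: continuation. acc=(acc<<6)|0x30=0x2EF0
Completed: cp=U+2EF0 (starts at byte 3)
Byte[6]=FB: INVALID lead byte (not 0xxx/110x/1110/11110)

Answer: 6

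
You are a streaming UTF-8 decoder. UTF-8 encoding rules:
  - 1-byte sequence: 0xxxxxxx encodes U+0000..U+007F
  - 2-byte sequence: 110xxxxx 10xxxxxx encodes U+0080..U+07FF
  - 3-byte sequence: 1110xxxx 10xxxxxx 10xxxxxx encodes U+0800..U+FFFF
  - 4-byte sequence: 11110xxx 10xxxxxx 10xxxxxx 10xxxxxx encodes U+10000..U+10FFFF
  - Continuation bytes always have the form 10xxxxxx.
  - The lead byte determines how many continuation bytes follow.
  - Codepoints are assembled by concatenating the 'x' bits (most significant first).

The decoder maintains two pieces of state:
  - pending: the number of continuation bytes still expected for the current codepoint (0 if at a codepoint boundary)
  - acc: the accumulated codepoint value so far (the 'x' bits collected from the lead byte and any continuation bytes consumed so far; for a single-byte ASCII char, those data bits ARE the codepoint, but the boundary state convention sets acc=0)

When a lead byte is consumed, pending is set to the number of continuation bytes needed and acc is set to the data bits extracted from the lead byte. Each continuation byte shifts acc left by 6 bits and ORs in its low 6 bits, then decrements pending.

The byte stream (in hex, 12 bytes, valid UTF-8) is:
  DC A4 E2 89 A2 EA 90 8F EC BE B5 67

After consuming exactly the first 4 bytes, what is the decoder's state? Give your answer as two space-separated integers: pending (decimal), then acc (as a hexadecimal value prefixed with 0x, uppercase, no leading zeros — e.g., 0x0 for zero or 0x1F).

Byte[0]=DC: 2-byte lead. pending=1, acc=0x1C
Byte[1]=A4: continuation. acc=(acc<<6)|0x24=0x724, pending=0
Byte[2]=E2: 3-byte lead. pending=2, acc=0x2
Byte[3]=89: continuation. acc=(acc<<6)|0x09=0x89, pending=1

Answer: 1 0x89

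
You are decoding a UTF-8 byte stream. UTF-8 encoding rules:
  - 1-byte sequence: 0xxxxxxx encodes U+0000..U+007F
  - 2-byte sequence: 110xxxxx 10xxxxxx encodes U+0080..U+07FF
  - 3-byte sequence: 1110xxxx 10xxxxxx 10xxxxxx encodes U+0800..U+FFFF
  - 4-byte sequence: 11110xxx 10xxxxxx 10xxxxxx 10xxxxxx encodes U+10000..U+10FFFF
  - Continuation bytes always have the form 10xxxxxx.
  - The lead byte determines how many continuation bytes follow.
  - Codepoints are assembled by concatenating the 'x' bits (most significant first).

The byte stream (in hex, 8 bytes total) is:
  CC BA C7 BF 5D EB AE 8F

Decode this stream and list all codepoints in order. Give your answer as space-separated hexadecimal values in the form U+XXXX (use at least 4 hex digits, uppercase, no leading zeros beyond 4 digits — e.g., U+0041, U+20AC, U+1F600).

Byte[0]=CC: 2-byte lead, need 1 cont bytes. acc=0xC
Byte[1]=BA: continuation. acc=(acc<<6)|0x3A=0x33A
Completed: cp=U+033A (starts at byte 0)
Byte[2]=C7: 2-byte lead, need 1 cont bytes. acc=0x7
Byte[3]=BF: continuation. acc=(acc<<6)|0x3F=0x1FF
Completed: cp=U+01FF (starts at byte 2)
Byte[4]=5D: 1-byte ASCII. cp=U+005D
Byte[5]=EB: 3-byte lead, need 2 cont bytes. acc=0xB
Byte[6]=AE: continuation. acc=(acc<<6)|0x2E=0x2EE
Byte[7]=8F: continuation. acc=(acc<<6)|0x0F=0xBB8F
Completed: cp=U+BB8F (starts at byte 5)

Answer: U+033A U+01FF U+005D U+BB8F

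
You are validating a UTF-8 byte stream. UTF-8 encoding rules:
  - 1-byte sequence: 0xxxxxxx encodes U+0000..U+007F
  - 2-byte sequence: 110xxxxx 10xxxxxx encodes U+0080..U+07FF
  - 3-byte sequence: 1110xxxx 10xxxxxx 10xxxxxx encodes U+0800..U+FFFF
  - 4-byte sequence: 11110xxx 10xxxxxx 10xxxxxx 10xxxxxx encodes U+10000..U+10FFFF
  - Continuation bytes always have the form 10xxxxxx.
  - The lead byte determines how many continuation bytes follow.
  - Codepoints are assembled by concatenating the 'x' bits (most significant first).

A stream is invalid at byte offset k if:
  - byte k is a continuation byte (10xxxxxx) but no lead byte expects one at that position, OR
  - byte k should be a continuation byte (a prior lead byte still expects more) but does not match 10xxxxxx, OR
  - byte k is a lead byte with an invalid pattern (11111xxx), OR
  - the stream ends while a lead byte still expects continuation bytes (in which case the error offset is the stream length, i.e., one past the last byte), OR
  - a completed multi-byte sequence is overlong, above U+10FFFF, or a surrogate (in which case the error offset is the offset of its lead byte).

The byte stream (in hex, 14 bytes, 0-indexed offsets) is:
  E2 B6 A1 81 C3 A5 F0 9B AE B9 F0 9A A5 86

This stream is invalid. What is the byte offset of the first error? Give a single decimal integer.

Byte[0]=E2: 3-byte lead, need 2 cont bytes. acc=0x2
Byte[1]=B6: continuation. acc=(acc<<6)|0x36=0xB6
Byte[2]=A1: continuation. acc=(acc<<6)|0x21=0x2DA1
Completed: cp=U+2DA1 (starts at byte 0)
Byte[3]=81: INVALID lead byte (not 0xxx/110x/1110/11110)

Answer: 3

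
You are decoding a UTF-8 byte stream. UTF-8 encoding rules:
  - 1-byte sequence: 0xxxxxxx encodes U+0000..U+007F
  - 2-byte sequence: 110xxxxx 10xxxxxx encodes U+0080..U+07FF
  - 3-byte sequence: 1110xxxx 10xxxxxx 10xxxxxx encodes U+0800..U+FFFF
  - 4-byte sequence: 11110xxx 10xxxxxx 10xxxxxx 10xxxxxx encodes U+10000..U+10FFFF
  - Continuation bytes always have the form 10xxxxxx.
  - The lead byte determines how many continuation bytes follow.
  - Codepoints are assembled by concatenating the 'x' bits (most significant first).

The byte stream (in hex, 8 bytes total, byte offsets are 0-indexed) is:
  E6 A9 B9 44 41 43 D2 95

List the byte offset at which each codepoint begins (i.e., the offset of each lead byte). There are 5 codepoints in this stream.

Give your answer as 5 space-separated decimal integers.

Answer: 0 3 4 5 6

Derivation:
Byte[0]=E6: 3-byte lead, need 2 cont bytes. acc=0x6
Byte[1]=A9: continuation. acc=(acc<<6)|0x29=0x1A9
Byte[2]=B9: continuation. acc=(acc<<6)|0x39=0x6A79
Completed: cp=U+6A79 (starts at byte 0)
Byte[3]=44: 1-byte ASCII. cp=U+0044
Byte[4]=41: 1-byte ASCII. cp=U+0041
Byte[5]=43: 1-byte ASCII. cp=U+0043
Byte[6]=D2: 2-byte lead, need 1 cont bytes. acc=0x12
Byte[7]=95: continuation. acc=(acc<<6)|0x15=0x495
Completed: cp=U+0495 (starts at byte 6)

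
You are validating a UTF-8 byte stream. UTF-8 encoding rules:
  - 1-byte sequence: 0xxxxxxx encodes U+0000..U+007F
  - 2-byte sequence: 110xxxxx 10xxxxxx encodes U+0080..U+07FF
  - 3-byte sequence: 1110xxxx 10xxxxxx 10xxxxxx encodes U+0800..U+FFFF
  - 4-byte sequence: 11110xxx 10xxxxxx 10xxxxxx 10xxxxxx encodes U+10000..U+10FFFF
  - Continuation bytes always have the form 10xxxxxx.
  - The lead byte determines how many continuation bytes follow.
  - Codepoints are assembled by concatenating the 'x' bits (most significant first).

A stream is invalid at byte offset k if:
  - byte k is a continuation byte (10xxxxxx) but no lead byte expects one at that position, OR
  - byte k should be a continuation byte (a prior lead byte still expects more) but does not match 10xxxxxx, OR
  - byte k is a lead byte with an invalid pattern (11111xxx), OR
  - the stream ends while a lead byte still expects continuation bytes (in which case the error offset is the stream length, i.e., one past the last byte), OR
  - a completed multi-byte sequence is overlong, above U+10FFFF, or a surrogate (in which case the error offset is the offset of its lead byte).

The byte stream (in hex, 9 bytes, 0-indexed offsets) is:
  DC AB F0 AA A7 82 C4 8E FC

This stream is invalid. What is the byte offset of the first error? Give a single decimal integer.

Answer: 8

Derivation:
Byte[0]=DC: 2-byte lead, need 1 cont bytes. acc=0x1C
Byte[1]=AB: continuation. acc=(acc<<6)|0x2B=0x72B
Completed: cp=U+072B (starts at byte 0)
Byte[2]=F0: 4-byte lead, need 3 cont bytes. acc=0x0
Byte[3]=AA: continuation. acc=(acc<<6)|0x2A=0x2A
Byte[4]=A7: continuation. acc=(acc<<6)|0x27=0xAA7
Byte[5]=82: continuation. acc=(acc<<6)|0x02=0x2A9C2
Completed: cp=U+2A9C2 (starts at byte 2)
Byte[6]=C4: 2-byte lead, need 1 cont bytes. acc=0x4
Byte[7]=8E: continuation. acc=(acc<<6)|0x0E=0x10E
Completed: cp=U+010E (starts at byte 6)
Byte[8]=FC: INVALID lead byte (not 0xxx/110x/1110/11110)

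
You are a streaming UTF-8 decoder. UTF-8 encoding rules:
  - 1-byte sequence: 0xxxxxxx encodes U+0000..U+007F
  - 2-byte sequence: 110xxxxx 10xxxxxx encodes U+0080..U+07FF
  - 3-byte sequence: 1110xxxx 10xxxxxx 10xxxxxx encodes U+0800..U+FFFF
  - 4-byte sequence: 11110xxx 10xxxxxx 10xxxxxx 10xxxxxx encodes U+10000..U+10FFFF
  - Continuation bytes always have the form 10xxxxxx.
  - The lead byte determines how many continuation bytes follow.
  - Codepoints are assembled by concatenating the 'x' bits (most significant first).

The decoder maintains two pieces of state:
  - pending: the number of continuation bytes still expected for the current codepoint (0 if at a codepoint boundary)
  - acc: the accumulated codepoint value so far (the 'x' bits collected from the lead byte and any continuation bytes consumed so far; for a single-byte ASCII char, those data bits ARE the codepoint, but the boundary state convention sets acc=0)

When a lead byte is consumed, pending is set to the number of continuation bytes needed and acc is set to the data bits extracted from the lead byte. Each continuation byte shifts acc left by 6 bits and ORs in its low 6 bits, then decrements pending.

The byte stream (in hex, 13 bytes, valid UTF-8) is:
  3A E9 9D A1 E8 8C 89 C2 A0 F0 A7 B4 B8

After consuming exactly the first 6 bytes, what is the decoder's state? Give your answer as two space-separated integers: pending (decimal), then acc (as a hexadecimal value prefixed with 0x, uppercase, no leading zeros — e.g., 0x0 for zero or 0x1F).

Byte[0]=3A: 1-byte. pending=0, acc=0x0
Byte[1]=E9: 3-byte lead. pending=2, acc=0x9
Byte[2]=9D: continuation. acc=(acc<<6)|0x1D=0x25D, pending=1
Byte[3]=A1: continuation. acc=(acc<<6)|0x21=0x9761, pending=0
Byte[4]=E8: 3-byte lead. pending=2, acc=0x8
Byte[5]=8C: continuation. acc=(acc<<6)|0x0C=0x20C, pending=1

Answer: 1 0x20C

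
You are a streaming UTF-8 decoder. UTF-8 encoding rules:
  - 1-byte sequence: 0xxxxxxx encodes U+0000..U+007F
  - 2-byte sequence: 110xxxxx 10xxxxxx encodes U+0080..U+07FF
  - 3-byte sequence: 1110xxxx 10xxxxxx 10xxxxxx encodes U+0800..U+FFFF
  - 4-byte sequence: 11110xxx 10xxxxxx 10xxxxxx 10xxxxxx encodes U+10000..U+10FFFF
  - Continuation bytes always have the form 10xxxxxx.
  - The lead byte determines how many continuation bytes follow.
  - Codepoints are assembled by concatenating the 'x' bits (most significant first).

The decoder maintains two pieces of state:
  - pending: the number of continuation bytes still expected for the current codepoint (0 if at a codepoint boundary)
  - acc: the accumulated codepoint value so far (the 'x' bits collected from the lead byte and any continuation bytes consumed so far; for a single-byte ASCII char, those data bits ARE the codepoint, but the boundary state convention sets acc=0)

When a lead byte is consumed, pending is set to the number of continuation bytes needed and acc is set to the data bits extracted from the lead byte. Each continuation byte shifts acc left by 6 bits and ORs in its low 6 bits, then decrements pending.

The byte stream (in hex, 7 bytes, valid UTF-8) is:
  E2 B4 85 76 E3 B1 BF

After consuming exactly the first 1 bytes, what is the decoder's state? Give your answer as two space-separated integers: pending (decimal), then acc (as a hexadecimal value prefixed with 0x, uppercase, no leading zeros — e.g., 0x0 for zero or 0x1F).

Byte[0]=E2: 3-byte lead. pending=2, acc=0x2

Answer: 2 0x2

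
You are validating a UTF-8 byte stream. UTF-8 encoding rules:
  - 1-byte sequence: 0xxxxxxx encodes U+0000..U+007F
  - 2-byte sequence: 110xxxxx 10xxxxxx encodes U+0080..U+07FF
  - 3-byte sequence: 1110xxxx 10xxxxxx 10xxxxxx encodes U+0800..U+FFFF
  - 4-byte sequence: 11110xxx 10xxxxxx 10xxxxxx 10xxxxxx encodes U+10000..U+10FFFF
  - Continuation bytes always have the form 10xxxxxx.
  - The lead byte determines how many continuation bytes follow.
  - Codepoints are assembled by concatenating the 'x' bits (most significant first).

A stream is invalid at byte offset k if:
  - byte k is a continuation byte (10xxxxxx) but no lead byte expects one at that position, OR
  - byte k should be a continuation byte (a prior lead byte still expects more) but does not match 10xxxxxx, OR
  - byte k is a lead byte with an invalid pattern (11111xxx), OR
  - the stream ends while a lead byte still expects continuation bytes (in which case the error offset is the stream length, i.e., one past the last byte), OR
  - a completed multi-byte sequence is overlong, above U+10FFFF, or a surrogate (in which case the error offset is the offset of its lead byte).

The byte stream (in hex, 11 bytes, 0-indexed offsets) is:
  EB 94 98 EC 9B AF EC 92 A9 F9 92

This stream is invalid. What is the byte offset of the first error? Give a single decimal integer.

Answer: 9

Derivation:
Byte[0]=EB: 3-byte lead, need 2 cont bytes. acc=0xB
Byte[1]=94: continuation. acc=(acc<<6)|0x14=0x2D4
Byte[2]=98: continuation. acc=(acc<<6)|0x18=0xB518
Completed: cp=U+B518 (starts at byte 0)
Byte[3]=EC: 3-byte lead, need 2 cont bytes. acc=0xC
Byte[4]=9B: continuation. acc=(acc<<6)|0x1B=0x31B
Byte[5]=AF: continuation. acc=(acc<<6)|0x2F=0xC6EF
Completed: cp=U+C6EF (starts at byte 3)
Byte[6]=EC: 3-byte lead, need 2 cont bytes. acc=0xC
Byte[7]=92: continuation. acc=(acc<<6)|0x12=0x312
Byte[8]=A9: continuation. acc=(acc<<6)|0x29=0xC4A9
Completed: cp=U+C4A9 (starts at byte 6)
Byte[9]=F9: INVALID lead byte (not 0xxx/110x/1110/11110)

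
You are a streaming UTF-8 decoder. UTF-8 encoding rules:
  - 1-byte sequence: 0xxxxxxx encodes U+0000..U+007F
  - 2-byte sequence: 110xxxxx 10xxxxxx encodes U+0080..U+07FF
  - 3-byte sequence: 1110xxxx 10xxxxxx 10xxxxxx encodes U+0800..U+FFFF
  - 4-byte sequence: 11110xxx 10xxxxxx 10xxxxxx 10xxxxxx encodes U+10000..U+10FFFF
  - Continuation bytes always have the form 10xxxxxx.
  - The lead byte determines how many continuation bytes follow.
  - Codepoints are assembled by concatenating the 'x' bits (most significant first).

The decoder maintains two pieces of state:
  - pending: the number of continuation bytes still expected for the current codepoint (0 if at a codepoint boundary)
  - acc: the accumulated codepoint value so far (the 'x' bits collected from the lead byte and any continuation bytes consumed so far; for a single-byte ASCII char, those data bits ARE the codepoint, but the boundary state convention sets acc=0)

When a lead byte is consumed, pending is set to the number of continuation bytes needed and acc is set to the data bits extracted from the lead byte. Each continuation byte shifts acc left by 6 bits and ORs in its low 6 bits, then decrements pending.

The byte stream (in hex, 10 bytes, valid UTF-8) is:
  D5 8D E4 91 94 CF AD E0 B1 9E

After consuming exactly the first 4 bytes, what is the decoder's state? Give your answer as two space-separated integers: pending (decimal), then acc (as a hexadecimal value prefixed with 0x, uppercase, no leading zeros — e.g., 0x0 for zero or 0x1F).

Byte[0]=D5: 2-byte lead. pending=1, acc=0x15
Byte[1]=8D: continuation. acc=(acc<<6)|0x0D=0x54D, pending=0
Byte[2]=E4: 3-byte lead. pending=2, acc=0x4
Byte[3]=91: continuation. acc=(acc<<6)|0x11=0x111, pending=1

Answer: 1 0x111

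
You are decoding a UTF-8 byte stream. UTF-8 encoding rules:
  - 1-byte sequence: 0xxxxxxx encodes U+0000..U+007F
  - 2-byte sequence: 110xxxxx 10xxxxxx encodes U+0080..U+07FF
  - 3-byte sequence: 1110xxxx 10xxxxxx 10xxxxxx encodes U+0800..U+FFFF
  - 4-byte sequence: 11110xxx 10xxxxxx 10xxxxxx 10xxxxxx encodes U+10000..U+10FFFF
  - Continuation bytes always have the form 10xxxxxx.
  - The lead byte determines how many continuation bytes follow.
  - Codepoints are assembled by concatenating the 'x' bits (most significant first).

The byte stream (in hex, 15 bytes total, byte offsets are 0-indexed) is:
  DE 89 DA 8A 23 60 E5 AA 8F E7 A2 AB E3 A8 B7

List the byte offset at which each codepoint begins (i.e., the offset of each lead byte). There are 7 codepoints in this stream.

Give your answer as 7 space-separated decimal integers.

Byte[0]=DE: 2-byte lead, need 1 cont bytes. acc=0x1E
Byte[1]=89: continuation. acc=(acc<<6)|0x09=0x789
Completed: cp=U+0789 (starts at byte 0)
Byte[2]=DA: 2-byte lead, need 1 cont bytes. acc=0x1A
Byte[3]=8A: continuation. acc=(acc<<6)|0x0A=0x68A
Completed: cp=U+068A (starts at byte 2)
Byte[4]=23: 1-byte ASCII. cp=U+0023
Byte[5]=60: 1-byte ASCII. cp=U+0060
Byte[6]=E5: 3-byte lead, need 2 cont bytes. acc=0x5
Byte[7]=AA: continuation. acc=(acc<<6)|0x2A=0x16A
Byte[8]=8F: continuation. acc=(acc<<6)|0x0F=0x5A8F
Completed: cp=U+5A8F (starts at byte 6)
Byte[9]=E7: 3-byte lead, need 2 cont bytes. acc=0x7
Byte[10]=A2: continuation. acc=(acc<<6)|0x22=0x1E2
Byte[11]=AB: continuation. acc=(acc<<6)|0x2B=0x78AB
Completed: cp=U+78AB (starts at byte 9)
Byte[12]=E3: 3-byte lead, need 2 cont bytes. acc=0x3
Byte[13]=A8: continuation. acc=(acc<<6)|0x28=0xE8
Byte[14]=B7: continuation. acc=(acc<<6)|0x37=0x3A37
Completed: cp=U+3A37 (starts at byte 12)

Answer: 0 2 4 5 6 9 12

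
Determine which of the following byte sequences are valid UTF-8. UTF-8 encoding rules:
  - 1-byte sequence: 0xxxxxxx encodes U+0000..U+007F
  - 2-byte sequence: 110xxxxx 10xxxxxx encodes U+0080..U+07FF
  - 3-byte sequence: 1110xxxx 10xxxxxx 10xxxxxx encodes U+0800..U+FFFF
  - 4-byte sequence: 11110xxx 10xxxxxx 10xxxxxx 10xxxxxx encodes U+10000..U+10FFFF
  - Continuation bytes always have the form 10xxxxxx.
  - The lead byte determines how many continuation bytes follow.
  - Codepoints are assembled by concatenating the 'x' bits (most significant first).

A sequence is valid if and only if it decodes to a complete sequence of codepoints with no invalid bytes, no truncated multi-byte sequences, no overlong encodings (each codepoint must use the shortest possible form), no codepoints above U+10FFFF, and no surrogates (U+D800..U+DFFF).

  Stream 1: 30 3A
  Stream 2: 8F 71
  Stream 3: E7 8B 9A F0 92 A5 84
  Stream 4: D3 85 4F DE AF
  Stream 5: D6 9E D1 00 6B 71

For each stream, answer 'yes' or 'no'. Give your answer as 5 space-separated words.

Answer: yes no yes yes no

Derivation:
Stream 1: decodes cleanly. VALID
Stream 2: error at byte offset 0. INVALID
Stream 3: decodes cleanly. VALID
Stream 4: decodes cleanly. VALID
Stream 5: error at byte offset 3. INVALID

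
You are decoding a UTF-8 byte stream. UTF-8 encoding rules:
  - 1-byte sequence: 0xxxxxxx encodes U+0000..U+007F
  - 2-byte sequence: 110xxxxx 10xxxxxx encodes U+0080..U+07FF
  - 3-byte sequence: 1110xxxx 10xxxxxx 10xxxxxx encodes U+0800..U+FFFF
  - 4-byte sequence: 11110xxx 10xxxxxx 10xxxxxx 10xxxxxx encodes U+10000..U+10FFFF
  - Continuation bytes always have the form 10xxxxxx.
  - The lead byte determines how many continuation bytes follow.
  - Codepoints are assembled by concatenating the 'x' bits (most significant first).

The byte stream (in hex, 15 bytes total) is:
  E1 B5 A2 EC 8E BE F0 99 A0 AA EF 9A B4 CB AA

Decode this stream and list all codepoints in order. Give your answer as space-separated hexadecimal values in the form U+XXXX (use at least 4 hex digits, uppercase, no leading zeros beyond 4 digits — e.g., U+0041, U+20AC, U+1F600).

Byte[0]=E1: 3-byte lead, need 2 cont bytes. acc=0x1
Byte[1]=B5: continuation. acc=(acc<<6)|0x35=0x75
Byte[2]=A2: continuation. acc=(acc<<6)|0x22=0x1D62
Completed: cp=U+1D62 (starts at byte 0)
Byte[3]=EC: 3-byte lead, need 2 cont bytes. acc=0xC
Byte[4]=8E: continuation. acc=(acc<<6)|0x0E=0x30E
Byte[5]=BE: continuation. acc=(acc<<6)|0x3E=0xC3BE
Completed: cp=U+C3BE (starts at byte 3)
Byte[6]=F0: 4-byte lead, need 3 cont bytes. acc=0x0
Byte[7]=99: continuation. acc=(acc<<6)|0x19=0x19
Byte[8]=A0: continuation. acc=(acc<<6)|0x20=0x660
Byte[9]=AA: continuation. acc=(acc<<6)|0x2A=0x1982A
Completed: cp=U+1982A (starts at byte 6)
Byte[10]=EF: 3-byte lead, need 2 cont bytes. acc=0xF
Byte[11]=9A: continuation. acc=(acc<<6)|0x1A=0x3DA
Byte[12]=B4: continuation. acc=(acc<<6)|0x34=0xF6B4
Completed: cp=U+F6B4 (starts at byte 10)
Byte[13]=CB: 2-byte lead, need 1 cont bytes. acc=0xB
Byte[14]=AA: continuation. acc=(acc<<6)|0x2A=0x2EA
Completed: cp=U+02EA (starts at byte 13)

Answer: U+1D62 U+C3BE U+1982A U+F6B4 U+02EA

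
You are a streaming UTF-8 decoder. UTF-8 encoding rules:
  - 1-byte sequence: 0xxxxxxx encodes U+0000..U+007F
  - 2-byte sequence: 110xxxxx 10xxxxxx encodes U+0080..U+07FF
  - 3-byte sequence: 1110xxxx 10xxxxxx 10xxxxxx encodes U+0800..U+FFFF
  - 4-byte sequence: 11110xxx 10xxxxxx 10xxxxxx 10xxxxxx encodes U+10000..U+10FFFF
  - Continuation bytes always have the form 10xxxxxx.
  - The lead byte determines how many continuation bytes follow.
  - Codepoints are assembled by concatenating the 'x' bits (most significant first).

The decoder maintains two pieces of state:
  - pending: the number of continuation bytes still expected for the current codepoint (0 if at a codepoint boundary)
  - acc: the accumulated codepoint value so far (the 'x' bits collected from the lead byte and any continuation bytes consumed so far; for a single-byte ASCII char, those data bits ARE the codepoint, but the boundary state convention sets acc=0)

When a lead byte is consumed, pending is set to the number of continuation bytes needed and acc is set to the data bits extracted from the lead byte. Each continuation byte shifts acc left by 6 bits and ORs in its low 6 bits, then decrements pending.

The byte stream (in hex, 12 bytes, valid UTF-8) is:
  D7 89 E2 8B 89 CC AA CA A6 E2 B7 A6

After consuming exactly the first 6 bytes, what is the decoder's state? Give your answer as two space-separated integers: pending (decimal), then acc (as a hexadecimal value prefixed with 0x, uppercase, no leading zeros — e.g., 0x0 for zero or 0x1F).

Byte[0]=D7: 2-byte lead. pending=1, acc=0x17
Byte[1]=89: continuation. acc=(acc<<6)|0x09=0x5C9, pending=0
Byte[2]=E2: 3-byte lead. pending=2, acc=0x2
Byte[3]=8B: continuation. acc=(acc<<6)|0x0B=0x8B, pending=1
Byte[4]=89: continuation. acc=(acc<<6)|0x09=0x22C9, pending=0
Byte[5]=CC: 2-byte lead. pending=1, acc=0xC

Answer: 1 0xC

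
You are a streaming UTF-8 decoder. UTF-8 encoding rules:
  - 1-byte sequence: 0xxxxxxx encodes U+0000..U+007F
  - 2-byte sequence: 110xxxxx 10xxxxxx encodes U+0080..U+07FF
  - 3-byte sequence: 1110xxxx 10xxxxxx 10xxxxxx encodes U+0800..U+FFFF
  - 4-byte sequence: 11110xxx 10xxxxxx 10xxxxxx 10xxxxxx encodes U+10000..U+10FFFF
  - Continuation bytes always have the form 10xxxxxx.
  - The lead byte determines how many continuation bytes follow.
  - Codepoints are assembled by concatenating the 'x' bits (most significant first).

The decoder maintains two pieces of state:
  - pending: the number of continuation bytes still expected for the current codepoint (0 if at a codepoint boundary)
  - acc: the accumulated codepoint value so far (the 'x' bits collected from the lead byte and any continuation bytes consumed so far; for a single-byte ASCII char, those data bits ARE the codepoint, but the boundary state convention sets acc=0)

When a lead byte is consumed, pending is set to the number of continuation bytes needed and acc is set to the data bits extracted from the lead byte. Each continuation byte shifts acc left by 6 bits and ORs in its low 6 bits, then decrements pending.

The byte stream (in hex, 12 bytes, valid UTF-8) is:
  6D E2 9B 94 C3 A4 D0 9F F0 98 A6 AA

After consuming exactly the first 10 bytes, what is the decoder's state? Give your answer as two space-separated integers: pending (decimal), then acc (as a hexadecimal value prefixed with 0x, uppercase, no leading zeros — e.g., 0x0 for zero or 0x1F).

Byte[0]=6D: 1-byte. pending=0, acc=0x0
Byte[1]=E2: 3-byte lead. pending=2, acc=0x2
Byte[2]=9B: continuation. acc=(acc<<6)|0x1B=0x9B, pending=1
Byte[3]=94: continuation. acc=(acc<<6)|0x14=0x26D4, pending=0
Byte[4]=C3: 2-byte lead. pending=1, acc=0x3
Byte[5]=A4: continuation. acc=(acc<<6)|0x24=0xE4, pending=0
Byte[6]=D0: 2-byte lead. pending=1, acc=0x10
Byte[7]=9F: continuation. acc=(acc<<6)|0x1F=0x41F, pending=0
Byte[8]=F0: 4-byte lead. pending=3, acc=0x0
Byte[9]=98: continuation. acc=(acc<<6)|0x18=0x18, pending=2

Answer: 2 0x18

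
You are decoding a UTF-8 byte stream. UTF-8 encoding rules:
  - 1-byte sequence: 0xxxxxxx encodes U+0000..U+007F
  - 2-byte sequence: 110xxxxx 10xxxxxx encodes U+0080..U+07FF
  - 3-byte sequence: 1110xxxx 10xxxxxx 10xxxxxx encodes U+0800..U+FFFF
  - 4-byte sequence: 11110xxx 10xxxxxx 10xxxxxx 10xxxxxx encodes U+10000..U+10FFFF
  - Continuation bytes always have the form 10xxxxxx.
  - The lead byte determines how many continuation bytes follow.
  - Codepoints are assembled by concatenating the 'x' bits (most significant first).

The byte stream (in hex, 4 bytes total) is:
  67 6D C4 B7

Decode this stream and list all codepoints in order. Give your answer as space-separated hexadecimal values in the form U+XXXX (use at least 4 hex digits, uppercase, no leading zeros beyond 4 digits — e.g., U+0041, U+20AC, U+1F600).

Answer: U+0067 U+006D U+0137

Derivation:
Byte[0]=67: 1-byte ASCII. cp=U+0067
Byte[1]=6D: 1-byte ASCII. cp=U+006D
Byte[2]=C4: 2-byte lead, need 1 cont bytes. acc=0x4
Byte[3]=B7: continuation. acc=(acc<<6)|0x37=0x137
Completed: cp=U+0137 (starts at byte 2)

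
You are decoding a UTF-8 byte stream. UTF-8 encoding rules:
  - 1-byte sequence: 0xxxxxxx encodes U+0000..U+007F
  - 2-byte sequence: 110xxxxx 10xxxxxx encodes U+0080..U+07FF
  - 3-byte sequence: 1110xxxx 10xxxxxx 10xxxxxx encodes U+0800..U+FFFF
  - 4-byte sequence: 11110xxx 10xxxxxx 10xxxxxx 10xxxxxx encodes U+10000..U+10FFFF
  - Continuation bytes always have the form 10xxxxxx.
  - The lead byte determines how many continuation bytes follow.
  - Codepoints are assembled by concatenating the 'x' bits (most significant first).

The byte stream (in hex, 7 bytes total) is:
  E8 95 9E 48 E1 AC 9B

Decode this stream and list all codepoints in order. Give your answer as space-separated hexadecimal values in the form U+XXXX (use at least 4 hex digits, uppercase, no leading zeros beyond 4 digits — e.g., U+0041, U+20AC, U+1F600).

Byte[0]=E8: 3-byte lead, need 2 cont bytes. acc=0x8
Byte[1]=95: continuation. acc=(acc<<6)|0x15=0x215
Byte[2]=9E: continuation. acc=(acc<<6)|0x1E=0x855E
Completed: cp=U+855E (starts at byte 0)
Byte[3]=48: 1-byte ASCII. cp=U+0048
Byte[4]=E1: 3-byte lead, need 2 cont bytes. acc=0x1
Byte[5]=AC: continuation. acc=(acc<<6)|0x2C=0x6C
Byte[6]=9B: continuation. acc=(acc<<6)|0x1B=0x1B1B
Completed: cp=U+1B1B (starts at byte 4)

Answer: U+855E U+0048 U+1B1B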